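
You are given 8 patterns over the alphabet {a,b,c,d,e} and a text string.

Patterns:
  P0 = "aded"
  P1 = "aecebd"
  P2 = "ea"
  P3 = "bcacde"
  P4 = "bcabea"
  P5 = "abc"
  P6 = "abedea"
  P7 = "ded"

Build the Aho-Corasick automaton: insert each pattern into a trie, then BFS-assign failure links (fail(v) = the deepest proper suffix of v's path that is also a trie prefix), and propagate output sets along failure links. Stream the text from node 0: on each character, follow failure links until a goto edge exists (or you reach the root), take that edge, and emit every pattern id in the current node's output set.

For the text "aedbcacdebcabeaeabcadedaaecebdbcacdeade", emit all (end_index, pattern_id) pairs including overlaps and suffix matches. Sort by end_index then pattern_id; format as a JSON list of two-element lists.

Build:
Trie (insert patterns):
  n0 'ε': a→1 b→12 d→27 e→10
  n1 'a': b→21 d→2 e→5
  n2 'ad': e→3
  n3 'ade': d→4
  n4 'aded': ·  ←P0
  n5 'ae': c→6
  n6 'aec': e→7
  n7 'aece': b→8
  n8 'aeceb': d→9
  n9 'aecebd': ·  ←P1
  n10 'e': a→11
  n11 'ea': ·  ←P2
  n12 'b': c→13
  n13 'bc': a→14
  n14 'bca': b→18 c→15
  n15 'bcac': d→16
  n16 'bcacd': e→17
  n17 'bcacde': ·  ←P3
  n18 'bcab': e→19
  n19 'bcabe': a→20
  n20 'bcabea': ·  ←P4
  n21 'ab': c→22 e→23
  n22 'abc': ·  ←P5
  n23 'abe': d→24
  n24 'abed': e→25
  n25 'abede': a→26
  n26 'abedea': ·  ←P6
  n27 'd': e→28
  n28 'de': d→29
  n29 'ded': ·  ←P7

BFS fail/out derivation:
  n1('a'): parent n0 fail=0; on 'a' 0 → fail=0;  out ∅∪∅=∅
  n10('e'): parent n0 fail=0; on 'e' 0 → fail=0;  out ∅∪∅=∅
  n12('b'): parent n0 fail=0; on 'b' 0 → fail=0;  out ∅∪∅=∅
  n27('d'): parent n0 fail=0; on 'd' 0 → fail=0;  out ∅∪∅=∅
  n2('ad'): parent n1 fail=0; on 'd' 0 → fail=27;  out ∅∪∅=∅
  n5('ae'): parent n1 fail=0; on 'e' 0 → fail=10;  out ∅∪∅=∅
  n11('ea'): parent n10 fail=0; on 'a' 0 → fail=1;  out {2}∪∅={2}
  n13('bc'): parent n12 fail=0; on 'c' 0 → fail=0;  out ∅∪∅=∅
  n21('ab'): parent n1 fail=0; on 'b' 0 → fail=12;  out ∅∪∅=∅
  n28('de'): parent n27 fail=0; on 'e' 0 → fail=10;  out ∅∪∅=∅
  n3('ade'): parent n2 fail=27; on 'e' 27 → fail=28;  out ∅∪∅=∅
  n6('aec'): parent n5 fail=10; on 'c' 10→0 → fail=0;  out ∅∪∅=∅
  n14('bca'): parent n13 fail=0; on 'a' 0 → fail=1;  out ∅∪∅=∅
  n22('abc'): parent n21 fail=12; on 'c' 12 → fail=13;  out {5}∪∅={5}
  n23('abe'): parent n21 fail=12; on 'e' 12→0 → fail=10;  out ∅∪∅=∅
  n29('ded'): parent n28 fail=10; on 'd' 10→0 → fail=27;  out {7}∪∅={7}
  n4('aded'): parent n3 fail=28; on 'd' 28 → fail=29;  out {0}∪{7}={0,7}
  n7('aece'): parent n6 fail=0; on 'e' 0 → fail=10;  out ∅∪∅=∅
  n15('bcac'): parent n14 fail=1; on 'c' 1→0 → fail=0;  out ∅∪∅=∅
  n18('bcab'): parent n14 fail=1; on 'b' 1 → fail=21;  out ∅∪∅=∅
  n24('abed'): parent n23 fail=10; on 'd' 10→0 → fail=27;  out ∅∪∅=∅
  n8('aeceb'): parent n7 fail=10; on 'b' 10→0 → fail=12;  out ∅∪∅=∅
  n16('bcacd'): parent n15 fail=0; on 'd' 0 → fail=27;  out ∅∪∅=∅
  n19('bcabe'): parent n18 fail=21; on 'e' 21 → fail=23;  out ∅∪∅=∅
  n25('abede'): parent n24 fail=27; on 'e' 27 → fail=28;  out ∅∪∅=∅
  n9('aecebd'): parent n8 fail=12; on 'd' 12→0 → fail=27;  out {1}∪∅={1}
  n17('bcacde'): parent n16 fail=27; on 'e' 27 → fail=28;  out {3}∪∅={3}
  n20('bcabea'): parent n19 fail=23; on 'a' 23→10 → fail=11;  out {4}∪{2}={2,4}
  n26('abedea'): parent n25 fail=28; on 'a' 28→10 → fail=11;  out {6}∪{2}={2,6}

Scan:
pos 0 'a': at 1
pos 1 'e': at 5
pos 2 'd': at 27 (via fail)
pos 3 'b': at 12 (via fail)
pos 4 'c': at 13
pos 5 'a': at 14
pos 6 'c': at 15
pos 7 'd': at 16
pos 8 'e': at 17  emit P3@[3:8]
pos 9 'b': at 12 (via fail)
pos 10 'c': at 13
pos 11 'a': at 14
pos 12 'b': at 18
pos 13 'e': at 19
pos 14 'a': at 20  emit P2@[13:14],P4@[9:14]
pos 15 'e': at 5 (via fail)
pos 16 'a': at 11 (via fail)  emit P2@[15:16]
pos 17 'b': at 21 (via fail)
pos 18 'c': at 22  emit P5@[16:18]
pos 19 'a': at 14 (via fail)
pos 20 'd': at 2 (via fail)
pos 21 'e': at 3
pos 22 'd': at 4  emit P0@[19:22],P7@[20:22]
pos 23 'a': at 1 (via fail)
pos 24 'a': at 1 (via fail)
pos 25 'e': at 5
pos 26 'c': at 6
pos 27 'e': at 7
pos 28 'b': at 8
pos 29 'd': at 9  emit P1@[24:29]
pos 30 'b': at 12 (via fail)
pos 31 'c': at 13
pos 32 'a': at 14
pos 33 'c': at 15
pos 34 'd': at 16
pos 35 'e': at 17  emit P3@[30:35]
pos 36 'a': at 11 (via fail)  emit P2@[35:36]
pos 37 'd': at 2 (via fail)
pos 38 'e': at 3

Result: [[8,3],[14,2],[14,4],[16,2],[18,5],[22,0],[22,7],[29,1],[35,3],[36,2]]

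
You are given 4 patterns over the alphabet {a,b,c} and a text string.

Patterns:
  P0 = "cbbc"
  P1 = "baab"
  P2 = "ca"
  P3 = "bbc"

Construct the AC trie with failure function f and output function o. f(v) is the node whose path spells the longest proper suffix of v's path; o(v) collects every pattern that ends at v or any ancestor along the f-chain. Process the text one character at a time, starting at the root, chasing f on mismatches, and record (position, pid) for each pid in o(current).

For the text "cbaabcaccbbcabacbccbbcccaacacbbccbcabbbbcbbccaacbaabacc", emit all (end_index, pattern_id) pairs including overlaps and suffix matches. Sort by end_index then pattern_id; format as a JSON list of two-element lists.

Build:
Trie nodes:
  0='ε' goto b→5 c→1
  1='c' goto a→9 b→2
  2='cb' goto b→3
  3='cbb' goto c→4
  4='cbbc' goto ·  ←P0
  5='b' goto a→6 b→10
  6='ba' goto a→7
  7='baa' goto b→8
  8='baab' goto ·  ←P1
  9='ca' goto ·  ←P2
  10='bb' goto c→11
  11='bbc' goto ·  ←P3

BFS fail/out derivation:
  n1('c'): parent n0 fail=0; on 'c' 0 → fail=0;  out ∅∪∅=∅
  n5('b'): parent n0 fail=0; on 'b' 0 → fail=0;  out ∅∪∅=∅
  n2('cb'): parent n1 fail=0; on 'b' 0 → fail=5;  out ∅∪∅=∅
  n6('ba'): parent n5 fail=0; on 'a' 0 → fail=0;  out ∅∪∅=∅
  n9('ca'): parent n1 fail=0; on 'a' 0 → fail=0;  out {2}∪∅={2}
  n10('bb'): parent n5 fail=0; on 'b' 0 → fail=5;  out ∅∪∅=∅
  n3('cbb'): parent n2 fail=5; on 'b' 5 → fail=10;  out ∅∪∅=∅
  n7('baa'): parent n6 fail=0; on 'a' 0 → fail=0;  out ∅∪∅=∅
  n11('bbc'): parent n10 fail=5; on 'c' 5→0 → fail=1;  out {3}∪∅={3}
  n4('cbbc'): parent n3 fail=10; on 'c' 10 → fail=11;  out {0}∪{3}={0,3}
  n8('baab'): parent n7 fail=0; on 'b' 0 → fail=5;  out {1}∪∅={1}

Text stream:
pos 0 'c': at 1
pos 1 'b': at 2
pos 2 'a': at 6 ·f
pos 3 'a': at 7
pos 4 'b': at 8  → match P1@[1:4]
pos 5 'c': at 1 ·f
pos 6 'a': at 9  → match P2@[5:6]
pos 7 'c': at 1 ·f
pos 8 'c': at 1 ·f
pos 9 'b': at 2
pos 10 'b': at 3
pos 11 'c': at 4  → match P0@[8:11],P3@[9:11]
pos 12 'a': at 9 ·f  → match P2@[11:12]
pos 13 'b': at 5 ·f
pos 14 'a': at 6
pos 15 'c': at 1 ·f
pos 16 'b': at 2
pos 17 'c': at 1 ·f
pos 18 'c': at 1 ·f
pos 19 'b': at 2
pos 20 'b': at 3
pos 21 'c': at 4  → match P0@[18:21],P3@[19:21]
pos 22 'c': at 1 ·f
pos 23 'c': at 1 ·f
pos 24 'a': at 9  → match P2@[23:24]
pos 25 'a': at 0 ·f
pos 26 'c': at 1
pos 27 'a': at 9  → match P2@[26:27]
pos 28 'c': at 1 ·f
pos 29 'b': at 2
pos 30 'b': at 3
pos 31 'c': at 4  → match P0@[28:31],P3@[29:31]
pos 32 'c': at 1 ·f
pos 33 'b': at 2
pos 34 'c': at 1 ·f
pos 35 'a': at 9  → match P2@[34:35]
pos 36 'b': at 5 ·f
pos 37 'b': at 10
pos 38 'b': at 10 ·f
pos 39 'b': at 10 ·f
pos 40 'c': at 11  → match P3@[38:40]
pos 41 'b': at 2 ·f
pos 42 'b': at 3
pos 43 'c': at 4  → match P0@[40:43],P3@[41:43]
pos 44 'c': at 1 ·f
pos 45 'a': at 9  → match P2@[44:45]
pos 46 'a': at 0 ·f
pos 47 'c': at 1
pos 48 'b': at 2
pos 49 'a': at 6 ·f
pos 50 'a': at 7
pos 51 'b': at 8  → match P1@[48:51]
pos 52 'a': at 6 ·f
pos 53 'c': at 1 ·f
pos 54 'c': at 1 ·f

All matches (sorted): [[4,1],[6,2],[11,0],[11,3],[12,2],[21,0],[21,3],[24,2],[27,2],[31,0],[31,3],[35,2],[40,3],[43,0],[43,3],[45,2],[51,1]]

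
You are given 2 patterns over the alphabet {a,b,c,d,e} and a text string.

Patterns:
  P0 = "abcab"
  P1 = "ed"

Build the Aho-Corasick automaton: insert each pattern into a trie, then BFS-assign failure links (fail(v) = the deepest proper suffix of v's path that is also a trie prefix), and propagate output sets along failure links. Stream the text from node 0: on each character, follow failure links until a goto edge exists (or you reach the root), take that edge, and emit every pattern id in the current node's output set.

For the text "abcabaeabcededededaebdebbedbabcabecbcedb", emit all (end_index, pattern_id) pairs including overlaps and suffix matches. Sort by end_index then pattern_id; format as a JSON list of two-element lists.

Build automaton:
Trie nodes:
  0='ε' goto a→1 e→6
  1='a' goto b→2
  2='ab' goto c→3
  3='abc' goto a→4
  4='abca' goto b→5
  5='abcab' goto ·  ←P0
  6='e' goto d→7
  7='ed' goto ·  ←P1

BFS fail/out derivation:
  n1('a'): parent n0 fail=0; on 'a' 0 → fail=0;  out ∅∪∅=∅
  n6('e'): parent n0 fail=0; on 'e' 0 → fail=0;  out ∅∪∅=∅
  n2('ab'): parent n1 fail=0; on 'b' 0 → fail=0;  out ∅∪∅=∅
  n7('ed'): parent n6 fail=0; on 'd' 0 → fail=0;  out {1}∪∅={1}
  n3('abc'): parent n2 fail=0; on 'c' 0 → fail=0;  out ∅∪∅=∅
  n4('abca'): parent n3 fail=0; on 'a' 0 → fail=1;  out ∅∪∅=∅
  n5('abcab'): parent n4 fail=1; on 'b' 1 → fail=2;  out {0}∪∅={0}

Scan:
pos 0 'a': at 1
pos 1 'b': at 2
pos 2 'c': at 3
pos 3 'a': at 4
pos 4 'b': at 5  ** P0@[0:4]
pos 5 'a': at 1 (via fail)
pos 6 'e': at 6 (via fail)
pos 7 'a': at 1 (via fail)
pos 8 'b': at 2
pos 9 'c': at 3
pos 10 'e': at 6 (via fail)
pos 11 'd': at 7  ** P1@[10:11]
pos 12 'e': at 6 (via fail)
pos 13 'd': at 7  ** P1@[12:13]
pos 14 'e': at 6 (via fail)
pos 15 'd': at 7  ** P1@[14:15]
pos 16 'e': at 6 (via fail)
pos 17 'd': at 7  ** P1@[16:17]
pos 18 'a': at 1 (via fail)
pos 19 'e': at 6 (via fail)
pos 20 'b': at 0 (via fail)
pos 21 'd': at 0
pos 22 'e': at 6
pos 23 'b': at 0 (via fail)
pos 24 'b': at 0
pos 25 'e': at 6
pos 26 'd': at 7  ** P1@[25:26]
pos 27 'b': at 0 (via fail)
pos 28 'a': at 1
pos 29 'b': at 2
pos 30 'c': at 3
pos 31 'a': at 4
pos 32 'b': at 5  ** P0@[28:32]
pos 33 'e': at 6 (via fail)
pos 34 'c': at 0 (via fail)
pos 35 'b': at 0
pos 36 'c': at 0
pos 37 'e': at 6
pos 38 'd': at 7  ** P1@[37:38]
pos 39 'b': at 0 (via fail)

All matches (sorted): [[4,0],[11,1],[13,1],[15,1],[17,1],[26,1],[32,0],[38,1]]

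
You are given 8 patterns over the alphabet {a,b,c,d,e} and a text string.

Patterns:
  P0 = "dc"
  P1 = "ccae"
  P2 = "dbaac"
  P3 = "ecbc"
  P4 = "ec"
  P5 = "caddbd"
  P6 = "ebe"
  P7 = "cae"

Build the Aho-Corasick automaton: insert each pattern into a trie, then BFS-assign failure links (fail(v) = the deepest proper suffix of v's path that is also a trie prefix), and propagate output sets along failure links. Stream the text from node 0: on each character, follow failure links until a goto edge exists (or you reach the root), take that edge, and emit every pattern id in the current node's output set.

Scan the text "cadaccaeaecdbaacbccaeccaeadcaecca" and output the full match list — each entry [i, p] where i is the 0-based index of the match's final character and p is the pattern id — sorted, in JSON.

Build:
Trie nodes:
  n0 'ε': c→3 d→1 e→11
  n1 'd': b→7 c→2
  n2 'dc': ·  [P0 ends]
  n3 'c': a→15 c→4
  n4 'cc': a→5
  n5 'cca': e→6
  n6 'ccae': ·  [P1 ends]
  n7 'db': a→8
  n8 'dba': a→9
  n9 'dbaa': c→10
  n10 'dbaac': ·  [P2 ends]
  n11 'e': b→20 c→12
  n12 'ec': b→13  [P4 ends]
  n13 'ecb': c→14
  n14 'ecbc': ·  [P3 ends]
  n15 'ca': d→16 e→22
  n16 'cad': d→17
  n17 'cadd': b→18
  n18 'caddb': d→19
  n19 'caddbd': ·  [P5 ends]
  n20 'eb': e→21
  n21 'ebe': ·  [P6 ends]
  n22 'cae': ·  [P7 ends]

BFS fail/out derivation:
  fail(1) 'd': from fail(0)=0 chase 'd': 0 ⇒ 0;  out=∅∪out(0)=∅
  fail(3) 'c': from fail(0)=0 chase 'c': 0 ⇒ 0;  out=∅∪out(0)=∅
  fail(11) 'e': from fail(0)=0 chase 'e': 0 ⇒ 0;  out=∅∪out(0)=∅
  fail(2) 'dc': from fail(1)=0 chase 'c': 0 ⇒ 3;  out={0}∪out(3)={0}
  fail(4) 'cc': from fail(3)=0 chase 'c': 0 ⇒ 3;  out=∅∪out(3)=∅
  fail(7) 'db': from fail(1)=0 chase 'b': 0 ⇒ 0;  out=∅∪out(0)=∅
  fail(12) 'ec': from fail(11)=0 chase 'c': 0 ⇒ 3;  out={4}∪out(3)={4}
  fail(15) 'ca': from fail(3)=0 chase 'a': 0 ⇒ 0;  out=∅∪out(0)=∅
  fail(20) 'eb': from fail(11)=0 chase 'b': 0 ⇒ 0;  out=∅∪out(0)=∅
  fail(5) 'cca': from fail(4)=3 chase 'a': 3 ⇒ 15;  out=∅∪out(15)=∅
  fail(8) 'dba': from fail(7)=0 chase 'a': 0 ⇒ 0;  out=∅∪out(0)=∅
  fail(13) 'ecb': from fail(12)=3 chase 'b': 3→0 ⇒ 0;  out=∅∪out(0)=∅
  fail(16) 'cad': from fail(15)=0 chase 'd': 0 ⇒ 1;  out=∅∪out(1)=∅
  fail(21) 'ebe': from fail(20)=0 chase 'e': 0 ⇒ 11;  out={6}∪out(11)={6}
  fail(22) 'cae': from fail(15)=0 chase 'e': 0 ⇒ 11;  out={7}∪out(11)={7}
  fail(6) 'ccae': from fail(5)=15 chase 'e': 15 ⇒ 22;  out={1}∪out(22)={1,7}
  fail(9) 'dbaa': from fail(8)=0 chase 'a': 0 ⇒ 0;  out=∅∪out(0)=∅
  fail(14) 'ecbc': from fail(13)=0 chase 'c': 0 ⇒ 3;  out={3}∪out(3)={3}
  fail(17) 'cadd': from fail(16)=1 chase 'd': 1→0 ⇒ 1;  out=∅∪out(1)=∅
  fail(10) 'dbaac': from fail(9)=0 chase 'c': 0 ⇒ 3;  out={2}∪out(3)={2}
  fail(18) 'caddb': from fail(17)=1 chase 'b': 1 ⇒ 7;  out=∅∪out(7)=∅
  fail(19) 'caddbd': from fail(18)=7 chase 'd': 7→0 ⇒ 1;  out={5}∪out(1)={5}

Scan:
[0] read 'c'  n0⇒n3
[1] read 'a'  n3⇒n15
[2] read 'd'  n15⇒n16
[3] read 'a'  n16⇒n0 ·f
[4] read 'c'  n0⇒n3
[5] read 'c'  n3⇒n4
[6] read 'a'  n4⇒n5
[7] read 'e'  n5⇒n6  emit P1@[4:7],P7@[5:7]
[8] read 'a'  n6⇒n0 ·f
[9] read 'e'  n0⇒n11
[10] read 'c'  n11⇒n12  emit P4@[9:10]
[11] read 'd'  n12⇒n1 ·f
[12] read 'b'  n1⇒n7
[13] read 'a'  n7⇒n8
[14] read 'a'  n8⇒n9
[15] read 'c'  n9⇒n10  emit P2@[11:15]
[16] read 'b'  n10⇒n0 ·f
[17] read 'c'  n0⇒n3
[18] read 'c'  n3⇒n4
[19] read 'a'  n4⇒n5
[20] read 'e'  n5⇒n6  emit P1@[17:20],P7@[18:20]
[21] read 'c'  n6⇒n12 ·f  emit P4@[20:21]
[22] read 'c'  n12⇒n4 ·f
[23] read 'a'  n4⇒n5
[24] read 'e'  n5⇒n6  emit P1@[21:24],P7@[22:24]
[25] read 'a'  n6⇒n0 ·f
[26] read 'd'  n0⇒n1
[27] read 'c'  n1⇒n2  emit P0@[26:27]
[28] read 'a'  n2⇒n15 ·f
[29] read 'e'  n15⇒n22  emit P7@[27:29]
[30] read 'c'  n22⇒n12 ·f  emit P4@[29:30]
[31] read 'c'  n12⇒n4 ·f
[32] read 'a'  n4⇒n5

Matches: [[7,1],[7,7],[10,4],[15,2],[20,1],[20,7],[21,4],[24,1],[24,7],[27,0],[29,7],[30,4]]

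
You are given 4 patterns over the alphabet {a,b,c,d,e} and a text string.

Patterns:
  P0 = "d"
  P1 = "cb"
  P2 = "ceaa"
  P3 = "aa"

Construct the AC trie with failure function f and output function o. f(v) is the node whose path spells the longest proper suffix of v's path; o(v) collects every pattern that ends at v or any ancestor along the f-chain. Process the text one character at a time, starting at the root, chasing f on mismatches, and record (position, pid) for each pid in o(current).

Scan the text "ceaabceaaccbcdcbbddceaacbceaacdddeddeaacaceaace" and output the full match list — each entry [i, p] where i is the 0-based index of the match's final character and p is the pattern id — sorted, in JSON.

Construct AC machine:
Trie nodes:
  0='ε' goto a→7 c→2 d→1
  1='d' goto ·  [P0 ends]
  2='c' goto b→3 e→4
  3='cb' goto ·  [P1 ends]
  4='ce' goto a→5
  5='cea' goto a→6
  6='ceaa' goto ·  [P2 ends]
  7='a' goto a→8
  8='aa' goto ·  [P3 ends]

BFS fail/out derivation:
  n1('d'): parent n0 fail=0; on 'd' 0 → fail=0;  out {0}∪∅={0}
  n2('c'): parent n0 fail=0; on 'c' 0 → fail=0;  out ∅∪∅=∅
  n7('a'): parent n0 fail=0; on 'a' 0 → fail=0;  out ∅∪∅=∅
  n3('cb'): parent n2 fail=0; on 'b' 0 → fail=0;  out {1}∪∅={1}
  n4('ce'): parent n2 fail=0; on 'e' 0 → fail=0;  out ∅∪∅=∅
  n8('aa'): parent n7 fail=0; on 'a' 0 → fail=7;  out {3}∪∅={3}
  n5('cea'): parent n4 fail=0; on 'a' 0 → fail=7;  out ∅∪∅=∅
  n6('ceaa'): parent n5 fail=7; on 'a' 7 → fail=8;  out {2}∪{3}={2,3}

Run:
pos 0 'c': at 2
pos 1 'e': at 4
pos 2 'a': at 5
pos 3 'a': at 6  ** P2@[0:3],P3@[2:3]
pos 4 'b': at 0 (via fail)
pos 5 'c': at 2
pos 6 'e': at 4
pos 7 'a': at 5
pos 8 'a': at 6  ** P2@[5:8],P3@[7:8]
pos 9 'c': at 2 (via fail)
pos 10 'c': at 2 (via fail)
pos 11 'b': at 3  ** P1@[10:11]
pos 12 'c': at 2 (via fail)
pos 13 'd': at 1 (via fail)  ** P0@[13:13]
pos 14 'c': at 2 (via fail)
pos 15 'b': at 3  ** P1@[14:15]
pos 16 'b': at 0 (via fail)
pos 17 'd': at 1  ** P0@[17:17]
pos 18 'd': at 1 (via fail)  ** P0@[18:18]
pos 19 'c': at 2 (via fail)
pos 20 'e': at 4
pos 21 'a': at 5
pos 22 'a': at 6  ** P2@[19:22],P3@[21:22]
pos 23 'c': at 2 (via fail)
pos 24 'b': at 3  ** P1@[23:24]
pos 25 'c': at 2 (via fail)
pos 26 'e': at 4
pos 27 'a': at 5
pos 28 'a': at 6  ** P2@[25:28],P3@[27:28]
pos 29 'c': at 2 (via fail)
pos 30 'd': at 1 (via fail)  ** P0@[30:30]
pos 31 'd': at 1 (via fail)  ** P0@[31:31]
pos 32 'd': at 1 (via fail)  ** P0@[32:32]
pos 33 'e': at 0 (via fail)
pos 34 'd': at 1  ** P0@[34:34]
pos 35 'd': at 1 (via fail)  ** P0@[35:35]
pos 36 'e': at 0 (via fail)
pos 37 'a': at 7
pos 38 'a': at 8  ** P3@[37:38]
pos 39 'c': at 2 (via fail)
pos 40 'a': at 7 (via fail)
pos 41 'c': at 2 (via fail)
pos 42 'e': at 4
pos 43 'a': at 5
pos 44 'a': at 6  ** P2@[41:44],P3@[43:44]
pos 45 'c': at 2 (via fail)
pos 46 'e': at 4

Matches: [[3,2],[3,3],[8,2],[8,3],[11,1],[13,0],[15,1],[17,0],[18,0],[22,2],[22,3],[24,1],[28,2],[28,3],[30,0],[31,0],[32,0],[34,0],[35,0],[38,3],[44,2],[44,3]]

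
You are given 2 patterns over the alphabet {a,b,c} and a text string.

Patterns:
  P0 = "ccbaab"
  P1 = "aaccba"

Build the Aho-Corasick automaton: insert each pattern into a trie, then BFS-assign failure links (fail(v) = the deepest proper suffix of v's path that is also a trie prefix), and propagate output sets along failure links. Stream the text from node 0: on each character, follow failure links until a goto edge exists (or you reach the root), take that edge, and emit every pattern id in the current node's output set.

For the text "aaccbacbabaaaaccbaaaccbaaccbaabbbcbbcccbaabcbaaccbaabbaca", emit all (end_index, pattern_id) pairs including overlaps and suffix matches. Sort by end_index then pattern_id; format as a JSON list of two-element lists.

Construct AC machine:
Trie (insert patterns):
  0='ε' goto a→7 c→1
  1='c' goto c→2
  2='cc' goto b→3
  3='ccb' goto a→4
  4='ccba' goto a→5
  5='ccbaa' goto b→6
  6='ccbaab' goto ·  [P0 ends]
  7='a' goto a→8
  8='aa' goto c→9
  9='aac' goto c→10
  10='aacc' goto b→11
  11='aaccb' goto a→12
  12='aaccba' goto ·  [P1 ends]

Failure links (BFS by depth):
  n1('c'): parent n0 fail=0; on 'c' 0 → fail=0;  out ∅∪∅=∅
  n7('a'): parent n0 fail=0; on 'a' 0 → fail=0;  out ∅∪∅=∅
  n2('cc'): parent n1 fail=0; on 'c' 0 → fail=1;  out ∅∪∅=∅
  n8('aa'): parent n7 fail=0; on 'a' 0 → fail=7;  out ∅∪∅=∅
  n3('ccb'): parent n2 fail=1; on 'b' 1→0 → fail=0;  out ∅∪∅=∅
  n9('aac'): parent n8 fail=7; on 'c' 7→0 → fail=1;  out ∅∪∅=∅
  n4('ccba'): parent n3 fail=0; on 'a' 0 → fail=7;  out ∅∪∅=∅
  n10('aacc'): parent n9 fail=1; on 'c' 1 → fail=2;  out ∅∪∅=∅
  n5('ccbaa'): parent n4 fail=7; on 'a' 7 → fail=8;  out ∅∪∅=∅
  n11('aaccb'): parent n10 fail=2; on 'b' 2 → fail=3;  out ∅∪∅=∅
  n6('ccbaab'): parent n5 fail=8; on 'b' 8→7→0 → fail=0;  out {0}∪∅={0}
  n12('aaccba'): parent n11 fail=3; on 'a' 3 → fail=4;  out {1}∪∅={1}

Scan:
i=0 'a': node 0→7
i=1 'a': node 7→8
i=2 'c': node 8→9
i=3 'c': node 9→10
i=4 'b': node 10→11
i=5 'a': node 11→12  ** P1@[0:5]
i=6 'c': node 12→1 ·f
i=7 'b': node 1→0 ·f
i=8 'a': node 0→7
i=9 'b': node 7→0 ·f
i=10 'a': node 0→7
i=11 'a': node 7→8
i=12 'a': node 8→8 ·f
i=13 'a': node 8→8 ·f
i=14 'c': node 8→9
i=15 'c': node 9→10
i=16 'b': node 10→11
i=17 'a': node 11→12  ** P1@[12:17]
i=18 'a': node 12→5 ·f
i=19 'a': node 5→8 ·f
i=20 'c': node 8→9
i=21 'c': node 9→10
i=22 'b': node 10→11
i=23 'a': node 11→12  ** P1@[18:23]
i=24 'a': node 12→5 ·f
i=25 'c': node 5→9 ·f
i=26 'c': node 9→10
i=27 'b': node 10→11
i=28 'a': node 11→12  ** P1@[23:28]
i=29 'a': node 12→5 ·f
i=30 'b': node 5→6  ** P0@[25:30]
i=31 'b': node 6→0 ·f
i=32 'b': node 0→0
i=33 'c': node 0→1
i=34 'b': node 1→0 ·f
i=35 'b': node 0→0
i=36 'c': node 0→1
i=37 'c': node 1→2
i=38 'c': node 2→2 ·f
i=39 'b': node 2→3
i=40 'a': node 3→4
i=41 'a': node 4→5
i=42 'b': node 5→6  ** P0@[37:42]
i=43 'c': node 6→1 ·f
i=44 'b': node 1→0 ·f
i=45 'a': node 0→7
i=46 'a': node 7→8
i=47 'c': node 8→9
i=48 'c': node 9→10
i=49 'b': node 10→11
i=50 'a': node 11→12  ** P1@[45:50]
i=51 'a': node 12→5 ·f
i=52 'b': node 5→6  ** P0@[47:52]
i=53 'b': node 6→0 ·f
i=54 'a': node 0→7
i=55 'c': node 7→1 ·f
i=56 'a': node 1→7 ·f

Matches: [[5,1],[17,1],[23,1],[28,1],[30,0],[42,0],[50,1],[52,0]]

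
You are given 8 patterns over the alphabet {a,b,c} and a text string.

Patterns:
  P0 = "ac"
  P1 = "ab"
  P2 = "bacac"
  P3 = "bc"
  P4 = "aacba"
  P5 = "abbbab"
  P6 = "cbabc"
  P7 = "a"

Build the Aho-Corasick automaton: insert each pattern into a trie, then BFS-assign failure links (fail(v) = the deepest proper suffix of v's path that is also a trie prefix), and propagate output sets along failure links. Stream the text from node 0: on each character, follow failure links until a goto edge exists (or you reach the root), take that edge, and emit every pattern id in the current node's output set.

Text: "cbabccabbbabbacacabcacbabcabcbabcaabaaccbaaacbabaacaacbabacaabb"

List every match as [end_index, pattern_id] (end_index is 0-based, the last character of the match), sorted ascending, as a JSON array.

Build:
Trie nodes:
  0='ε' goto a→1 b→4 c→18
  1='a' goto a→10 b→3 c→2  ←P7
  2='ac' goto ·  ←P0
  3='ab' goto b→14  ←P1
  4='b' goto a→5 c→9
  5='ba' goto c→6
  6='bac' goto a→7
  7='baca' goto c→8
  8='bacac' goto ·  ←P2
  9='bc' goto ·  ←P3
  10='aa' goto c→11
  11='aac' goto b→12
  12='aacb' goto a→13
  13='aacba' goto ·  ←P4
  14='abb' goto b→15
  15='abbb' goto a→16
  16='abbba' goto b→17
  17='abbbab' goto ·  ←P5
  18='c' goto b→19
  19='cb' goto a→20
  20='cba' goto b→21
  21='cbab' goto c→22
  22='cbabc' goto ·  ←P6

BFS fail/out derivation:
  n1('a'): parent n0 fail=0; on 'a' 0 → fail=0;  out {7}∪∅={7}
  n4('b'): parent n0 fail=0; on 'b' 0 → fail=0;  out ∅∪∅=∅
  n18('c'): parent n0 fail=0; on 'c' 0 → fail=0;  out ∅∪∅=∅
  n2('ac'): parent n1 fail=0; on 'c' 0 → fail=18;  out {0}∪∅={0}
  n3('ab'): parent n1 fail=0; on 'b' 0 → fail=4;  out {1}∪∅={1}
  n5('ba'): parent n4 fail=0; on 'a' 0 → fail=1;  out ∅∪{7}={7}
  n9('bc'): parent n4 fail=0; on 'c' 0 → fail=18;  out {3}∪∅={3}
  n10('aa'): parent n1 fail=0; on 'a' 0 → fail=1;  out ∅∪{7}={7}
  n19('cb'): parent n18 fail=0; on 'b' 0 → fail=4;  out ∅∪∅=∅
  n6('bac'): parent n5 fail=1; on 'c' 1 → fail=2;  out ∅∪{0}={0}
  n11('aac'): parent n10 fail=1; on 'c' 1 → fail=2;  out ∅∪{0}={0}
  n14('abb'): parent n3 fail=4; on 'b' 4→0 → fail=4;  out ∅∪∅=∅
  n20('cba'): parent n19 fail=4; on 'a' 4 → fail=5;  out ∅∪{7}={7}
  n7('baca'): parent n6 fail=2; on 'a' 2→18→0 → fail=1;  out ∅∪{7}={7}
  n12('aacb'): parent n11 fail=2; on 'b' 2→18 → fail=19;  out ∅∪∅=∅
  n15('abbb'): parent n14 fail=4; on 'b' 4→0 → fail=4;  out ∅∪∅=∅
  n21('cbab'): parent n20 fail=5; on 'b' 5→1 → fail=3;  out ∅∪{1}={1}
  n8('bacac'): parent n7 fail=1; on 'c' 1 → fail=2;  out {2}∪{0}={0,2}
  n13('aacba'): parent n12 fail=19; on 'a' 19 → fail=20;  out {4}∪{7}={4,7}
  n16('abbba'): parent n15 fail=4; on 'a' 4 → fail=5;  out ∅∪{7}={7}
  n22('cbabc'): parent n21 fail=3; on 'c' 3→4 → fail=9;  out {6}∪{3}={3,6}
  n17('abbbab'): parent n16 fail=5; on 'b' 5→1 → fail=3;  out {5}∪{1}={1,5}

Run:
pos 0 'c': at 18
pos 1 'b': at 19
pos 2 'a': at 20  emit P7@[2:2]
pos 3 'b': at 21  emit P1@[2:3]
pos 4 'c': at 22  emit P3@[3:4],P6@[0:4]
pos 5 'c': at 18 ·f
pos 6 'a': at 1 ·f  emit P7@[6:6]
pos 7 'b': at 3  emit P1@[6:7]
pos 8 'b': at 14
pos 9 'b': at 15
pos 10 'a': at 16  emit P7@[10:10]
pos 11 'b': at 17  emit P1@[10:11],P5@[6:11]
pos 12 'b': at 14 ·f
pos 13 'a': at 5 ·f  emit P7@[13:13]
pos 14 'c': at 6  emit P0@[13:14]
pos 15 'a': at 7  emit P7@[15:15]
pos 16 'c': at 8  emit P0@[15:16],P2@[12:16]
pos 17 'a': at 1 ·f  emit P7@[17:17]
pos 18 'b': at 3  emit P1@[17:18]
pos 19 'c': at 9 ·f  emit P3@[18:19]
pos 20 'a': at 1 ·f  emit P7@[20:20]
pos 21 'c': at 2  emit P0@[20:21]
pos 22 'b': at 19 ·f
pos 23 'a': at 20  emit P7@[23:23]
pos 24 'b': at 21  emit P1@[23:24]
pos 25 'c': at 22  emit P3@[24:25],P6@[21:25]
pos 26 'a': at 1 ·f  emit P7@[26:26]
pos 27 'b': at 3  emit P1@[26:27]
pos 28 'c': at 9 ·f  emit P3@[27:28]
pos 29 'b': at 19 ·f
pos 30 'a': at 20  emit P7@[30:30]
pos 31 'b': at 21  emit P1@[30:31]
pos 32 'c': at 22  emit P3@[31:32],P6@[28:32]
pos 33 'a': at 1 ·f  emit P7@[33:33]
pos 34 'a': at 10  emit P7@[34:34]
pos 35 'b': at 3 ·f  emit P1@[34:35]
pos 36 'a': at 5 ·f  emit P7@[36:36]
pos 37 'a': at 10 ·f  emit P7@[37:37]
pos 38 'c': at 11  emit P0@[37:38]
pos 39 'c': at 18 ·f
pos 40 'b': at 19
pos 41 'a': at 20  emit P7@[41:41]
pos 42 'a': at 10 ·f  emit P7@[42:42]
pos 43 'a': at 10 ·f  emit P7@[43:43]
pos 44 'c': at 11  emit P0@[43:44]
pos 45 'b': at 12
pos 46 'a': at 13  emit P4@[42:46],P7@[46:46]
pos 47 'b': at 21 ·f  emit P1@[46:47]
pos 48 'a': at 5 ·f  emit P7@[48:48]
pos 49 'a': at 10 ·f  emit P7@[49:49]
pos 50 'c': at 11  emit P0@[49:50]
pos 51 'a': at 1 ·f  emit P7@[51:51]
pos 52 'a': at 10  emit P7@[52:52]
pos 53 'c': at 11  emit P0@[52:53]
pos 54 'b': at 12
pos 55 'a': at 13  emit P4@[51:55],P7@[55:55]
pos 56 'b': at 21 ·f  emit P1@[55:56]
pos 57 'a': at 5 ·f  emit P7@[57:57]
pos 58 'c': at 6  emit P0@[57:58]
pos 59 'a': at 7  emit P7@[59:59]
pos 60 'a': at 10 ·f  emit P7@[60:60]
pos 61 'b': at 3 ·f  emit P1@[60:61]
pos 62 'b': at 14

All matches (sorted): [[2,7],[3,1],[4,3],[4,6],[6,7],[7,1],[10,7],[11,1],[11,5],[13,7],[14,0],[15,7],[16,0],[16,2],[17,7],[18,1],[19,3],[20,7],[21,0],[23,7],[24,1],[25,3],[25,6],[26,7],[27,1],[28,3],[30,7],[31,1],[32,3],[32,6],[33,7],[34,7],[35,1],[36,7],[37,7],[38,0],[41,7],[42,7],[43,7],[44,0],[46,4],[46,7],[47,1],[48,7],[49,7],[50,0],[51,7],[52,7],[53,0],[55,4],[55,7],[56,1],[57,7],[58,0],[59,7],[60,7],[61,1]]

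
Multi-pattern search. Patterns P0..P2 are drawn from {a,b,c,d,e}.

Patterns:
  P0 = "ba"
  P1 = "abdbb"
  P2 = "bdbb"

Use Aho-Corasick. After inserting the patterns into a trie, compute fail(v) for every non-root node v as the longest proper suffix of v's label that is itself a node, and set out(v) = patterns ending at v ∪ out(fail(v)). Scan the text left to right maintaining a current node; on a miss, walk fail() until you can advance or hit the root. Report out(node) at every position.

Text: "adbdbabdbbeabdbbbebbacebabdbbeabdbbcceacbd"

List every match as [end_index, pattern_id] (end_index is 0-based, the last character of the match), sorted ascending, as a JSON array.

Construct AC machine:
Trie nodes:
  n0 'ε': a→3 b→1
  n1 'b': a→2 d→8
  n2 'ba': ·  ←P0
  n3 'a': b→4
  n4 'ab': d→5
  n5 'abd': b→6
  n6 'abdb': b→7
  n7 'abdbb': ·  ←P1
  n8 'bd': b→9
  n9 'bdb': b→10
  n10 'bdbb': ·  ←P2

Failure links (BFS by depth):
  n1('b'): parent n0 fail=0; on 'b' 0 → fail=0;  out ∅∪∅=∅
  n3('a'): parent n0 fail=0; on 'a' 0 → fail=0;  out ∅∪∅=∅
  n2('ba'): parent n1 fail=0; on 'a' 0 → fail=3;  out {0}∪∅={0}
  n4('ab'): parent n3 fail=0; on 'b' 0 → fail=1;  out ∅∪∅=∅
  n8('bd'): parent n1 fail=0; on 'd' 0 → fail=0;  out ∅∪∅=∅
  n5('abd'): parent n4 fail=1; on 'd' 1 → fail=8;  out ∅∪∅=∅
  n9('bdb'): parent n8 fail=0; on 'b' 0 → fail=1;  out ∅∪∅=∅
  n6('abdb'): parent n5 fail=8; on 'b' 8 → fail=9;  out ∅∪∅=∅
  n10('bdbb'): parent n9 fail=1; on 'b' 1→0 → fail=1;  out {2}∪∅={2}
  n7('abdbb'): parent n6 fail=9; on 'b' 9 → fail=10;  out {1}∪{2}={1,2}

Scan:
i=0 'a': node 0→3
i=1 'd': node 3→0 ·f
i=2 'b': node 0→1
i=3 'd': node 1→8
i=4 'b': node 8→9
i=5 'a': node 9→2 ·f  emit P0@[4:5]
i=6 'b': node 2→4 ·f
i=7 'd': node 4→5
i=8 'b': node 5→6
i=9 'b': node 6→7  emit P1@[5:9],P2@[6:9]
i=10 'e': node 7→0 ·f
i=11 'a': node 0→3
i=12 'b': node 3→4
i=13 'd': node 4→5
i=14 'b': node 5→6
i=15 'b': node 6→7  emit P1@[11:15],P2@[12:15]
i=16 'b': node 7→1 ·f
i=17 'e': node 1→0 ·f
i=18 'b': node 0→1
i=19 'b': node 1→1 ·f
i=20 'a': node 1→2  emit P0@[19:20]
i=21 'c': node 2→0 ·f
i=22 'e': node 0→0
i=23 'b': node 0→1
i=24 'a': node 1→2  emit P0@[23:24]
i=25 'b': node 2→4 ·f
i=26 'd': node 4→5
i=27 'b': node 5→6
i=28 'b': node 6→7  emit P1@[24:28],P2@[25:28]
i=29 'e': node 7→0 ·f
i=30 'a': node 0→3
i=31 'b': node 3→4
i=32 'd': node 4→5
i=33 'b': node 5→6
i=34 'b': node 6→7  emit P1@[30:34],P2@[31:34]
i=35 'c': node 7→0 ·f
i=36 'c': node 0→0
i=37 'e': node 0→0
i=38 'a': node 0→3
i=39 'c': node 3→0 ·f
i=40 'b': node 0→1
i=41 'd': node 1→8

All matches (sorted): [[5,0],[9,1],[9,2],[15,1],[15,2],[20,0],[24,0],[28,1],[28,2],[34,1],[34,2]]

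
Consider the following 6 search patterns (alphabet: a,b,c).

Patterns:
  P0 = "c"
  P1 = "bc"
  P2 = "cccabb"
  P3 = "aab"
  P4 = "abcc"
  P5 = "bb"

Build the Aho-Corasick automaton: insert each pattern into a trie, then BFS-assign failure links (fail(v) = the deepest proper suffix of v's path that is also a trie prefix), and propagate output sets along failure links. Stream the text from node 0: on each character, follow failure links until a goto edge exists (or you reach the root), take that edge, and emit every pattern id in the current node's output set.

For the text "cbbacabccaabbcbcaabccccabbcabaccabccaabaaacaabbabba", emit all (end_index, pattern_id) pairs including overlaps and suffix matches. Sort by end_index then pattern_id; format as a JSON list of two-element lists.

Build automaton:
Trie (insert patterns):
  0='ε' goto a→9 b→2 c→1
  1='c' goto c→4  ←P0
  2='b' goto b→15 c→3
  3='bc' goto ·  ←P1
  4='cc' goto c→5
  5='ccc' goto a→6
  6='ccca' goto b→7
  7='cccab' goto b→8
  8='cccabb' goto ·  ←P2
  9='a' goto a→10 b→12
  10='aa' goto b→11
  11='aab' goto ·  ←P3
  12='ab' goto c→13
  13='abc' goto c→14
  14='abcc' goto ·  ←P4
  15='bb' goto ·  ←P5

Failure links (BFS by depth):
  n1('c'): parent n0 fail=0; on 'c' 0 → fail=0;  out {0}∪∅={0}
  n2('b'): parent n0 fail=0; on 'b' 0 → fail=0;  out ∅∪∅=∅
  n9('a'): parent n0 fail=0; on 'a' 0 → fail=0;  out ∅∪∅=∅
  n3('bc'): parent n2 fail=0; on 'c' 0 → fail=1;  out {1}∪{0}={0,1}
  n4('cc'): parent n1 fail=0; on 'c' 0 → fail=1;  out ∅∪{0}={0}
  n10('aa'): parent n9 fail=0; on 'a' 0 → fail=9;  out ∅∪∅=∅
  n12('ab'): parent n9 fail=0; on 'b' 0 → fail=2;  out ∅∪∅=∅
  n15('bb'): parent n2 fail=0; on 'b' 0 → fail=2;  out {5}∪∅={5}
  n5('ccc'): parent n4 fail=1; on 'c' 1 → fail=4;  out ∅∪{0}={0}
  n11('aab'): parent n10 fail=9; on 'b' 9 → fail=12;  out {3}∪∅={3}
  n13('abc'): parent n12 fail=2; on 'c' 2 → fail=3;  out ∅∪{0,1}={0,1}
  n6('ccca'): parent n5 fail=4; on 'a' 4→1→0 → fail=9;  out ∅∪∅=∅
  n14('abcc'): parent n13 fail=3; on 'c' 3→1 → fail=4;  out {4}∪{0}={0,4}
  n7('cccab'): parent n6 fail=9; on 'b' 9 → fail=12;  out ∅∪∅=∅
  n8('cccabb'): parent n7 fail=12; on 'b' 12→2 → fail=15;  out {2}∪{5}={2,5}

Text stream:
[0] read 'c'  n0⇒n1  → match P0@[0:0]
[1] read 'b'  n1⇒n2 ·f
[2] read 'b'  n2⇒n15  → match P5@[1:2]
[3] read 'a'  n15⇒n9 ·f
[4] read 'c'  n9⇒n1 ·f  → match P0@[4:4]
[5] read 'a'  n1⇒n9 ·f
[6] read 'b'  n9⇒n12
[7] read 'c'  n12⇒n13  → match P0@[7:7],P1@[6:7]
[8] read 'c'  n13⇒n14  → match P0@[8:8],P4@[5:8]
[9] read 'a'  n14⇒n9 ·f
[10] read 'a'  n9⇒n10
[11] read 'b'  n10⇒n11  → match P3@[9:11]
[12] read 'b'  n11⇒n15 ·f  → match P5@[11:12]
[13] read 'c'  n15⇒n3 ·f  → match P0@[13:13],P1@[12:13]
[14] read 'b'  n3⇒n2 ·f
[15] read 'c'  n2⇒n3  → match P0@[15:15],P1@[14:15]
[16] read 'a'  n3⇒n9 ·f
[17] read 'a'  n9⇒n10
[18] read 'b'  n10⇒n11  → match P3@[16:18]
[19] read 'c'  n11⇒n13 ·f  → match P0@[19:19],P1@[18:19]
[20] read 'c'  n13⇒n14  → match P0@[20:20],P4@[17:20]
[21] read 'c'  n14⇒n5 ·f  → match P0@[21:21]
[22] read 'c'  n5⇒n5 ·f  → match P0@[22:22]
[23] read 'a'  n5⇒n6
[24] read 'b'  n6⇒n7
[25] read 'b'  n7⇒n8  → match P2@[20:25],P5@[24:25]
[26] read 'c'  n8⇒n3 ·f  → match P0@[26:26],P1@[25:26]
[27] read 'a'  n3⇒n9 ·f
[28] read 'b'  n9⇒n12
[29] read 'a'  n12⇒n9 ·f
[30] read 'c'  n9⇒n1 ·f  → match P0@[30:30]
[31] read 'c'  n1⇒n4  → match P0@[31:31]
[32] read 'a'  n4⇒n9 ·f
[33] read 'b'  n9⇒n12
[34] read 'c'  n12⇒n13  → match P0@[34:34],P1@[33:34]
[35] read 'c'  n13⇒n14  → match P0@[35:35],P4@[32:35]
[36] read 'a'  n14⇒n9 ·f
[37] read 'a'  n9⇒n10
[38] read 'b'  n10⇒n11  → match P3@[36:38]
[39] read 'a'  n11⇒n9 ·f
[40] read 'a'  n9⇒n10
[41] read 'a'  n10⇒n10 ·f
[42] read 'c'  n10⇒n1 ·f  → match P0@[42:42]
[43] read 'a'  n1⇒n9 ·f
[44] read 'a'  n9⇒n10
[45] read 'b'  n10⇒n11  → match P3@[43:45]
[46] read 'b'  n11⇒n15 ·f  → match P5@[45:46]
[47] read 'a'  n15⇒n9 ·f
[48] read 'b'  n9⇒n12
[49] read 'b'  n12⇒n15 ·f  → match P5@[48:49]
[50] read 'a'  n15⇒n9 ·f

Result: [[0,0],[2,5],[4,0],[7,0],[7,1],[8,0],[8,4],[11,3],[12,5],[13,0],[13,1],[15,0],[15,1],[18,3],[19,0],[19,1],[20,0],[20,4],[21,0],[22,0],[25,2],[25,5],[26,0],[26,1],[30,0],[31,0],[34,0],[34,1],[35,0],[35,4],[38,3],[42,0],[45,3],[46,5],[49,5]]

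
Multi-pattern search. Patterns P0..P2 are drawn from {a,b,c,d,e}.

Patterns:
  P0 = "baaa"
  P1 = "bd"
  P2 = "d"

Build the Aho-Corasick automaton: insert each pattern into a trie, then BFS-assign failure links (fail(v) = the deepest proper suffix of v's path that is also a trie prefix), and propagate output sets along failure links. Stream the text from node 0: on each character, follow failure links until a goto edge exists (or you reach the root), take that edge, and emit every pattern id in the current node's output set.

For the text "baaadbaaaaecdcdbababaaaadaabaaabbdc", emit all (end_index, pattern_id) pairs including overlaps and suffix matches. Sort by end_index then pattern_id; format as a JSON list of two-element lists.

Construct AC machine:
Trie nodes:
  0='ε' goto b→1 d→6
  1='b' goto a→2 d→5
  2='ba' goto a→3
  3='baa' goto a→4
  4='baaa' goto ·  [P0 ends]
  5='bd' goto ·  [P1 ends]
  6='d' goto ·  [P2 ends]

Failure links (BFS by depth):
  n1('b'): parent n0 fail=0; on 'b' 0 → fail=0;  out ∅∪∅=∅
  n6('d'): parent n0 fail=0; on 'd' 0 → fail=0;  out {2}∪∅={2}
  n2('ba'): parent n1 fail=0; on 'a' 0 → fail=0;  out ∅∪∅=∅
  n5('bd'): parent n1 fail=0; on 'd' 0 → fail=6;  out {1}∪{2}={1,2}
  n3('baa'): parent n2 fail=0; on 'a' 0 → fail=0;  out ∅∪∅=∅
  n4('baaa'): parent n3 fail=0; on 'a' 0 → fail=0;  out {0}∪∅={0}

Scan:
[0] read 'b'  n0⇒n1
[1] read 'a'  n1⇒n2
[2] read 'a'  n2⇒n3
[3] read 'a'  n3⇒n4  ** P0@[0:3]
[4] read 'd'  n4⇒n6 (via fail)  ** P2@[4:4]
[5] read 'b'  n6⇒n1 (via fail)
[6] read 'a'  n1⇒n2
[7] read 'a'  n2⇒n3
[8] read 'a'  n3⇒n4  ** P0@[5:8]
[9] read 'a'  n4⇒n0 (via fail)
[10] read 'e'  n0⇒n0
[11] read 'c'  n0⇒n0
[12] read 'd'  n0⇒n6  ** P2@[12:12]
[13] read 'c'  n6⇒n0 (via fail)
[14] read 'd'  n0⇒n6  ** P2@[14:14]
[15] read 'b'  n6⇒n1 (via fail)
[16] read 'a'  n1⇒n2
[17] read 'b'  n2⇒n1 (via fail)
[18] read 'a'  n1⇒n2
[19] read 'b'  n2⇒n1 (via fail)
[20] read 'a'  n1⇒n2
[21] read 'a'  n2⇒n3
[22] read 'a'  n3⇒n4  ** P0@[19:22]
[23] read 'a'  n4⇒n0 (via fail)
[24] read 'd'  n0⇒n6  ** P2@[24:24]
[25] read 'a'  n6⇒n0 (via fail)
[26] read 'a'  n0⇒n0
[27] read 'b'  n0⇒n1
[28] read 'a'  n1⇒n2
[29] read 'a'  n2⇒n3
[30] read 'a'  n3⇒n4  ** P0@[27:30]
[31] read 'b'  n4⇒n1 (via fail)
[32] read 'b'  n1⇒n1 (via fail)
[33] read 'd'  n1⇒n5  ** P1@[32:33],P2@[33:33]
[34] read 'c'  n5⇒n0 (via fail)

Result: [[3,0],[4,2],[8,0],[12,2],[14,2],[22,0],[24,2],[30,0],[33,1],[33,2]]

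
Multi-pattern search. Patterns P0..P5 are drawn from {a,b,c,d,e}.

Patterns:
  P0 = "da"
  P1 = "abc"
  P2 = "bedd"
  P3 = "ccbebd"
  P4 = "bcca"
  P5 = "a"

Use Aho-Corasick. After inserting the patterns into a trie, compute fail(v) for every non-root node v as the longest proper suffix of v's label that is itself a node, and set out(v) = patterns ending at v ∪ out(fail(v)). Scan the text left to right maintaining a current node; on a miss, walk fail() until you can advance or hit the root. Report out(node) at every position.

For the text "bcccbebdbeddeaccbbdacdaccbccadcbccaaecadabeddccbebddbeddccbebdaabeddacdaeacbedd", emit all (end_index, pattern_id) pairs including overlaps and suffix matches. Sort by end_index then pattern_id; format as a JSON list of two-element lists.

Build:
Trie (insert patterns):
  n0 'ε': a→3 b→6 c→10 d→1
  n1 'd': a→2
  n2 'da': ·  ←P0
  n3 'a': b→4  ←P5
  n4 'ab': c→5
  n5 'abc': ·  ←P1
  n6 'b': c→16 e→7
  n7 'be': d→8
  n8 'bed': d→9
  n9 'bedd': ·  ←P2
  n10 'c': c→11
  n11 'cc': b→12
  n12 'ccb': e→13
  n13 'ccbe': b→14
  n14 'ccbeb': d→15
  n15 'ccbebd': ·  ←P3
  n16 'bc': c→17
  n17 'bcc': a→18
  n18 'bcca': ·  ←P4

BFS fail/out derivation:
  fail(1) 'd': from fail(0)=0 chase 'd': 0 ⇒ 0;  out=∅∪out(0)=∅
  fail(3) 'a': from fail(0)=0 chase 'a': 0 ⇒ 0;  out={5}∪out(0)={5}
  fail(6) 'b': from fail(0)=0 chase 'b': 0 ⇒ 0;  out=∅∪out(0)=∅
  fail(10) 'c': from fail(0)=0 chase 'c': 0 ⇒ 0;  out=∅∪out(0)=∅
  fail(2) 'da': from fail(1)=0 chase 'a': 0 ⇒ 3;  out={0}∪out(3)={0,5}
  fail(4) 'ab': from fail(3)=0 chase 'b': 0 ⇒ 6;  out=∅∪out(6)=∅
  fail(7) 'be': from fail(6)=0 chase 'e': 0 ⇒ 0;  out=∅∪out(0)=∅
  fail(11) 'cc': from fail(10)=0 chase 'c': 0 ⇒ 10;  out=∅∪out(10)=∅
  fail(16) 'bc': from fail(6)=0 chase 'c': 0 ⇒ 10;  out=∅∪out(10)=∅
  fail(5) 'abc': from fail(4)=6 chase 'c': 6 ⇒ 16;  out={1}∪out(16)={1}
  fail(8) 'bed': from fail(7)=0 chase 'd': 0 ⇒ 1;  out=∅∪out(1)=∅
  fail(12) 'ccb': from fail(11)=10 chase 'b': 10→0 ⇒ 6;  out=∅∪out(6)=∅
  fail(17) 'bcc': from fail(16)=10 chase 'c': 10 ⇒ 11;  out=∅∪out(11)=∅
  fail(9) 'bedd': from fail(8)=1 chase 'd': 1→0 ⇒ 1;  out={2}∪out(1)={2}
  fail(13) 'ccbe': from fail(12)=6 chase 'e': 6 ⇒ 7;  out=∅∪out(7)=∅
  fail(18) 'bcca': from fail(17)=11 chase 'a': 11→10→0 ⇒ 3;  out={4}∪out(3)={4,5}
  fail(14) 'ccbeb': from fail(13)=7 chase 'b': 7→0 ⇒ 6;  out=∅∪out(6)=∅
  fail(15) 'ccbebd': from fail(14)=6 chase 'd': 6→0 ⇒ 1;  out={3}∪out(1)={3}

Run:
[0] read 'b'  n0⇒n6
[1] read 'c'  n6⇒n16
[2] read 'c'  n16⇒n17
[3] read 'c'  n17⇒n11 (fail-walked)
[4] read 'b'  n11⇒n12
[5] read 'e'  n12⇒n13
[6] read 'b'  n13⇒n14
[7] read 'd'  n14⇒n15  emit P3@[2:7]
[8] read 'b'  n15⇒n6 (fail-walked)
[9] read 'e'  n6⇒n7
[10] read 'd'  n7⇒n8
[11] read 'd'  n8⇒n9  emit P2@[8:11]
[12] read 'e'  n9⇒n0 (fail-walked)
[13] read 'a'  n0⇒n3  emit P5@[13:13]
[14] read 'c'  n3⇒n10 (fail-walked)
[15] read 'c'  n10⇒n11
[16] read 'b'  n11⇒n12
[17] read 'b'  n12⇒n6 (fail-walked)
[18] read 'd'  n6⇒n1 (fail-walked)
[19] read 'a'  n1⇒n2  emit P0@[18:19],P5@[19:19]
[20] read 'c'  n2⇒n10 (fail-walked)
[21] read 'd'  n10⇒n1 (fail-walked)
[22] read 'a'  n1⇒n2  emit P0@[21:22],P5@[22:22]
[23] read 'c'  n2⇒n10 (fail-walked)
[24] read 'c'  n10⇒n11
[25] read 'b'  n11⇒n12
[26] read 'c'  n12⇒n16 (fail-walked)
[27] read 'c'  n16⇒n17
[28] read 'a'  n17⇒n18  emit P4@[25:28],P5@[28:28]
[29] read 'd'  n18⇒n1 (fail-walked)
[30] read 'c'  n1⇒n10 (fail-walked)
[31] read 'b'  n10⇒n6 (fail-walked)
[32] read 'c'  n6⇒n16
[33] read 'c'  n16⇒n17
[34] read 'a'  n17⇒n18  emit P4@[31:34],P5@[34:34]
[35] read 'a'  n18⇒n3 (fail-walked)  emit P5@[35:35]
[36] read 'e'  n3⇒n0 (fail-walked)
[37] read 'c'  n0⇒n10
[38] read 'a'  n10⇒n3 (fail-walked)  emit P5@[38:38]
[39] read 'd'  n3⇒n1 (fail-walked)
[40] read 'a'  n1⇒n2  emit P0@[39:40],P5@[40:40]
[41] read 'b'  n2⇒n4 (fail-walked)
[42] read 'e'  n4⇒n7 (fail-walked)
[43] read 'd'  n7⇒n8
[44] read 'd'  n8⇒n9  emit P2@[41:44]
[45] read 'c'  n9⇒n10 (fail-walked)
[46] read 'c'  n10⇒n11
[47] read 'b'  n11⇒n12
[48] read 'e'  n12⇒n13
[49] read 'b'  n13⇒n14
[50] read 'd'  n14⇒n15  emit P3@[45:50]
[51] read 'd'  n15⇒n1 (fail-walked)
[52] read 'b'  n1⇒n6 (fail-walked)
[53] read 'e'  n6⇒n7
[54] read 'd'  n7⇒n8
[55] read 'd'  n8⇒n9  emit P2@[52:55]
[56] read 'c'  n9⇒n10 (fail-walked)
[57] read 'c'  n10⇒n11
[58] read 'b'  n11⇒n12
[59] read 'e'  n12⇒n13
[60] read 'b'  n13⇒n14
[61] read 'd'  n14⇒n15  emit P3@[56:61]
[62] read 'a'  n15⇒n2 (fail-walked)  emit P0@[61:62],P5@[62:62]
[63] read 'a'  n2⇒n3 (fail-walked)  emit P5@[63:63]
[64] read 'b'  n3⇒n4
[65] read 'e'  n4⇒n7 (fail-walked)
[66] read 'd'  n7⇒n8
[67] read 'd'  n8⇒n9  emit P2@[64:67]
[68] read 'a'  n9⇒n2 (fail-walked)  emit P0@[67:68],P5@[68:68]
[69] read 'c'  n2⇒n10 (fail-walked)
[70] read 'd'  n10⇒n1 (fail-walked)
[71] read 'a'  n1⇒n2  emit P0@[70:71],P5@[71:71]
[72] read 'e'  n2⇒n0 (fail-walked)
[73] read 'a'  n0⇒n3  emit P5@[73:73]
[74] read 'c'  n3⇒n10 (fail-walked)
[75] read 'b'  n10⇒n6 (fail-walked)
[76] read 'e'  n6⇒n7
[77] read 'd'  n7⇒n8
[78] read 'd'  n8⇒n9  emit P2@[75:78]

Result: [[7,3],[11,2],[13,5],[19,0],[19,5],[22,0],[22,5],[28,4],[28,5],[34,4],[34,5],[35,5],[38,5],[40,0],[40,5],[44,2],[50,3],[55,2],[61,3],[62,0],[62,5],[63,5],[67,2],[68,0],[68,5],[71,0],[71,5],[73,5],[78,2]]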